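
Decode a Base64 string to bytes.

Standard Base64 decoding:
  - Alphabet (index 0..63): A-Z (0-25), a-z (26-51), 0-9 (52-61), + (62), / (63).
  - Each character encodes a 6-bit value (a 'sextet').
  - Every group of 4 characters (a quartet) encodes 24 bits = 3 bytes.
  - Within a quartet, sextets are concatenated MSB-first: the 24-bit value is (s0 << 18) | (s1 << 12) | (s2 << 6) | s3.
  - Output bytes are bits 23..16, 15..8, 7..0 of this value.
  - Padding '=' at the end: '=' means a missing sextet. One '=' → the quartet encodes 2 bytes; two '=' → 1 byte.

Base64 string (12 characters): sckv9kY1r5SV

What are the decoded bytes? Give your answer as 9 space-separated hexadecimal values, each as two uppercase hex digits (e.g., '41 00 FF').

Answer: B1 C9 2F F6 46 35 AF 94 95

Derivation:
After char 0 ('s'=44): chars_in_quartet=1 acc=0x2C bytes_emitted=0
After char 1 ('c'=28): chars_in_quartet=2 acc=0xB1C bytes_emitted=0
After char 2 ('k'=36): chars_in_quartet=3 acc=0x2C724 bytes_emitted=0
After char 3 ('v'=47): chars_in_quartet=4 acc=0xB1C92F -> emit B1 C9 2F, reset; bytes_emitted=3
After char 4 ('9'=61): chars_in_quartet=1 acc=0x3D bytes_emitted=3
After char 5 ('k'=36): chars_in_quartet=2 acc=0xF64 bytes_emitted=3
After char 6 ('Y'=24): chars_in_quartet=3 acc=0x3D918 bytes_emitted=3
After char 7 ('1'=53): chars_in_quartet=4 acc=0xF64635 -> emit F6 46 35, reset; bytes_emitted=6
After char 8 ('r'=43): chars_in_quartet=1 acc=0x2B bytes_emitted=6
After char 9 ('5'=57): chars_in_quartet=2 acc=0xAF9 bytes_emitted=6
After char 10 ('S'=18): chars_in_quartet=3 acc=0x2BE52 bytes_emitted=6
After char 11 ('V'=21): chars_in_quartet=4 acc=0xAF9495 -> emit AF 94 95, reset; bytes_emitted=9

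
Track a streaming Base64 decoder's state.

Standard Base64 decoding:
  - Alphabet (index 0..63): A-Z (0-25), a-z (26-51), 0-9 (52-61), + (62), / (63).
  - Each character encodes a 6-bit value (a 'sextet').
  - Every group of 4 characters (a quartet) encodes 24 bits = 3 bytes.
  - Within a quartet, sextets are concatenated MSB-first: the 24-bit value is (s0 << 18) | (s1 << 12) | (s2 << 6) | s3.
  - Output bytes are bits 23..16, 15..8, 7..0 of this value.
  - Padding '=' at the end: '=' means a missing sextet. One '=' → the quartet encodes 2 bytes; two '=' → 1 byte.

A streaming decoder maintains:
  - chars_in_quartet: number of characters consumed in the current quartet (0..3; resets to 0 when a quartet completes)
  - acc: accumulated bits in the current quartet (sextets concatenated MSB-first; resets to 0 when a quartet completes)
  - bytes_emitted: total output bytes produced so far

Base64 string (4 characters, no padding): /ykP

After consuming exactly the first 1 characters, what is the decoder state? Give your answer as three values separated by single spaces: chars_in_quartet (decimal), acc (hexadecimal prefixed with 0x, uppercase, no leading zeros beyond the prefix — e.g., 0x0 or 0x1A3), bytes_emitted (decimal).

Answer: 1 0x3F 0

Derivation:
After char 0 ('/'=63): chars_in_quartet=1 acc=0x3F bytes_emitted=0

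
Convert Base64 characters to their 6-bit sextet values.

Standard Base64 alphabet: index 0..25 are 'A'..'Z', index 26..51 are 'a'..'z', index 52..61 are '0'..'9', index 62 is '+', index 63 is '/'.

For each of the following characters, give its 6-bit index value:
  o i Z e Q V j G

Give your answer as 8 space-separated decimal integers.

'o': a..z range, 26 + ord('o') − ord('a') = 40
'i': a..z range, 26 + ord('i') − ord('a') = 34
'Z': A..Z range, ord('Z') − ord('A') = 25
'e': a..z range, 26 + ord('e') − ord('a') = 30
'Q': A..Z range, ord('Q') − ord('A') = 16
'V': A..Z range, ord('V') − ord('A') = 21
'j': a..z range, 26 + ord('j') − ord('a') = 35
'G': A..Z range, ord('G') − ord('A') = 6

Answer: 40 34 25 30 16 21 35 6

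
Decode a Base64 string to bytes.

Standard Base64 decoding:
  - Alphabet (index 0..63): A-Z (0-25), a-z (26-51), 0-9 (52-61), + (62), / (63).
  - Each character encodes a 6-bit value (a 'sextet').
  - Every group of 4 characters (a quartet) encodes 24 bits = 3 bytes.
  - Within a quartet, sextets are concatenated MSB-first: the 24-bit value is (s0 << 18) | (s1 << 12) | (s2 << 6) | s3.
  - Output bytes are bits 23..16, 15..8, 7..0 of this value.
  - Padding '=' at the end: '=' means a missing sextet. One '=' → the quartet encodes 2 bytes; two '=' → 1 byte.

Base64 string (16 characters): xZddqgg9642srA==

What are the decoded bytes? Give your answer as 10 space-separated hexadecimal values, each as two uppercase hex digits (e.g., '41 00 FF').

After char 0 ('x'=49): chars_in_quartet=1 acc=0x31 bytes_emitted=0
After char 1 ('Z'=25): chars_in_quartet=2 acc=0xC59 bytes_emitted=0
After char 2 ('d'=29): chars_in_quartet=3 acc=0x3165D bytes_emitted=0
After char 3 ('d'=29): chars_in_quartet=4 acc=0xC5975D -> emit C5 97 5D, reset; bytes_emitted=3
After char 4 ('q'=42): chars_in_quartet=1 acc=0x2A bytes_emitted=3
After char 5 ('g'=32): chars_in_quartet=2 acc=0xAA0 bytes_emitted=3
After char 6 ('g'=32): chars_in_quartet=3 acc=0x2A820 bytes_emitted=3
After char 7 ('9'=61): chars_in_quartet=4 acc=0xAA083D -> emit AA 08 3D, reset; bytes_emitted=6
After char 8 ('6'=58): chars_in_quartet=1 acc=0x3A bytes_emitted=6
After char 9 ('4'=56): chars_in_quartet=2 acc=0xEB8 bytes_emitted=6
After char 10 ('2'=54): chars_in_quartet=3 acc=0x3AE36 bytes_emitted=6
After char 11 ('s'=44): chars_in_quartet=4 acc=0xEB8DAC -> emit EB 8D AC, reset; bytes_emitted=9
After char 12 ('r'=43): chars_in_quartet=1 acc=0x2B bytes_emitted=9
After char 13 ('A'=0): chars_in_quartet=2 acc=0xAC0 bytes_emitted=9
Padding '==': partial quartet acc=0xAC0 -> emit AC; bytes_emitted=10

Answer: C5 97 5D AA 08 3D EB 8D AC AC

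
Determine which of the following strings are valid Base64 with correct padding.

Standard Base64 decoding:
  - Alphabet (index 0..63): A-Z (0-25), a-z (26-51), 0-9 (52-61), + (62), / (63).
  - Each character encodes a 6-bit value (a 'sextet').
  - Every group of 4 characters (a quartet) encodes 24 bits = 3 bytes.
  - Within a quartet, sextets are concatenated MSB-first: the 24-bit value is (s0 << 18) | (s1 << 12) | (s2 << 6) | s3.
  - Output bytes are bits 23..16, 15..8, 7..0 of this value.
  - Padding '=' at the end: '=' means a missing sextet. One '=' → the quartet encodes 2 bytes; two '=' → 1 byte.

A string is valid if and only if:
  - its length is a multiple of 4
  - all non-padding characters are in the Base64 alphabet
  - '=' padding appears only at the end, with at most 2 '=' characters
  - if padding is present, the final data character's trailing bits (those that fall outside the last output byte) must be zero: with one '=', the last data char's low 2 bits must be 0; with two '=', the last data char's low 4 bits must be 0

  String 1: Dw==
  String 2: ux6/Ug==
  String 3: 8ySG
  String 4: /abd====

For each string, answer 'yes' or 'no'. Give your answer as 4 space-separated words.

String 1: 'Dw==' → valid
String 2: 'ux6/Ug==' → valid
String 3: '8ySG' → valid
String 4: '/abd====' → invalid (4 pad chars (max 2))

Answer: yes yes yes no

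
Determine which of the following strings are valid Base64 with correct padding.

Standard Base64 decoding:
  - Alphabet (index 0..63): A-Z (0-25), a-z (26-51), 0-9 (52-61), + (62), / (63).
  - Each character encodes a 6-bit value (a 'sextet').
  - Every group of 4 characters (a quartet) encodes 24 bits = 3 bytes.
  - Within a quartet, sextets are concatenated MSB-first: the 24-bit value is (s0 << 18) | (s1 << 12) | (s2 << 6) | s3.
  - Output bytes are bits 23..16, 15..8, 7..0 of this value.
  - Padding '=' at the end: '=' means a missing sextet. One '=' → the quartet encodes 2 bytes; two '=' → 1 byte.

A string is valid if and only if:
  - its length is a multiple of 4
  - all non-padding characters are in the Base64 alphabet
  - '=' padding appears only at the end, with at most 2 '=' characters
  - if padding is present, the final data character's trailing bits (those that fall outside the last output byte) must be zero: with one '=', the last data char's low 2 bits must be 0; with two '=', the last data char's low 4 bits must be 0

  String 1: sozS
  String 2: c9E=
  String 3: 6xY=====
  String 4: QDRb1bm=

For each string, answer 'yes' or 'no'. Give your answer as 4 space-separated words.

String 1: 'sozS' → valid
String 2: 'c9E=' → valid
String 3: '6xY=====' → invalid (5 pad chars (max 2))
String 4: 'QDRb1bm=' → invalid (bad trailing bits)

Answer: yes yes no no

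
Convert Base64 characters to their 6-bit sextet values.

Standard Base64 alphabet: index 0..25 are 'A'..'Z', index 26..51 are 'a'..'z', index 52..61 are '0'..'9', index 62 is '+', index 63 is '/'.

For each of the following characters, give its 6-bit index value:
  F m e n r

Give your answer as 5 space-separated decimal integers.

'F': A..Z range, ord('F') − ord('A') = 5
'm': a..z range, 26 + ord('m') − ord('a') = 38
'e': a..z range, 26 + ord('e') − ord('a') = 30
'n': a..z range, 26 + ord('n') − ord('a') = 39
'r': a..z range, 26 + ord('r') − ord('a') = 43

Answer: 5 38 30 39 43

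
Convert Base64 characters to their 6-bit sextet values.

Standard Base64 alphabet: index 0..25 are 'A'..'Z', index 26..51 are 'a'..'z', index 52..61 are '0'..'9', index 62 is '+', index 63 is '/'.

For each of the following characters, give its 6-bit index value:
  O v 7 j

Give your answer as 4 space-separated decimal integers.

'O': A..Z range, ord('O') − ord('A') = 14
'v': a..z range, 26 + ord('v') − ord('a') = 47
'7': 0..9 range, 52 + ord('7') − ord('0') = 59
'j': a..z range, 26 + ord('j') − ord('a') = 35

Answer: 14 47 59 35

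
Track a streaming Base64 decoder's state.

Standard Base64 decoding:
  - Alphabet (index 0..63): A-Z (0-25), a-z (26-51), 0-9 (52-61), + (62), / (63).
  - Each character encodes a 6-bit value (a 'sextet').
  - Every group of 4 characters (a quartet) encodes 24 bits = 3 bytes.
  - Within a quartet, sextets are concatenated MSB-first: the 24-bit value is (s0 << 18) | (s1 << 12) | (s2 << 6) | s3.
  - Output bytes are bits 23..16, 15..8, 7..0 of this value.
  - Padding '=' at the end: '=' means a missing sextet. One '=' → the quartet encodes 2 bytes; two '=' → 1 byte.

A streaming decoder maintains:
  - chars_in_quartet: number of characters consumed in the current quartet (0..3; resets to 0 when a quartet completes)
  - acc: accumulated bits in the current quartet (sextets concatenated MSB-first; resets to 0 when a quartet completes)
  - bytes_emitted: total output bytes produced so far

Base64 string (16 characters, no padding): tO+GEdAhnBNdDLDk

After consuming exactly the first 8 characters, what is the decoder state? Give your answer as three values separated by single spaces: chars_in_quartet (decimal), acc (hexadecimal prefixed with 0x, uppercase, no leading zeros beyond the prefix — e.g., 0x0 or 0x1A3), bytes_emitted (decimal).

Answer: 0 0x0 6

Derivation:
After char 0 ('t'=45): chars_in_quartet=1 acc=0x2D bytes_emitted=0
After char 1 ('O'=14): chars_in_quartet=2 acc=0xB4E bytes_emitted=0
After char 2 ('+'=62): chars_in_quartet=3 acc=0x2D3BE bytes_emitted=0
After char 3 ('G'=6): chars_in_quartet=4 acc=0xB4EF86 -> emit B4 EF 86, reset; bytes_emitted=3
After char 4 ('E'=4): chars_in_quartet=1 acc=0x4 bytes_emitted=3
After char 5 ('d'=29): chars_in_quartet=2 acc=0x11D bytes_emitted=3
After char 6 ('A'=0): chars_in_quartet=3 acc=0x4740 bytes_emitted=3
After char 7 ('h'=33): chars_in_quartet=4 acc=0x11D021 -> emit 11 D0 21, reset; bytes_emitted=6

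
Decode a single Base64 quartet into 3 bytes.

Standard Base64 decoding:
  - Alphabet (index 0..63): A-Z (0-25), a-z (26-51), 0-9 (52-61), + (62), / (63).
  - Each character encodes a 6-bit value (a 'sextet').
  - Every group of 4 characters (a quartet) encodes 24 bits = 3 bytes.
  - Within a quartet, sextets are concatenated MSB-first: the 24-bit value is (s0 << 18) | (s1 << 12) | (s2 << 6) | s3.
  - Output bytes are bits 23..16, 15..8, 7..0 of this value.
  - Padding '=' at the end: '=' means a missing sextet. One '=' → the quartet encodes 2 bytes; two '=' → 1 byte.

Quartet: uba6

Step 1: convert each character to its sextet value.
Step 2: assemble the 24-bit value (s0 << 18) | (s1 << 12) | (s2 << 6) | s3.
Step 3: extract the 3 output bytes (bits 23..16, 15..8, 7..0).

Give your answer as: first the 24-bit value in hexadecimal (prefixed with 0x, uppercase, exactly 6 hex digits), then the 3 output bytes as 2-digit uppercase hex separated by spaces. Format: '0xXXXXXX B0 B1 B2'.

Sextets: u=46, b=27, a=26, 6=58
24-bit: (46<<18) | (27<<12) | (26<<6) | 58
      = 0xB80000 | 0x01B000 | 0x000680 | 0x00003A
      = 0xB9B6BA
Bytes: (v>>16)&0xFF=B9, (v>>8)&0xFF=B6, v&0xFF=BA

Answer: 0xB9B6BA B9 B6 BA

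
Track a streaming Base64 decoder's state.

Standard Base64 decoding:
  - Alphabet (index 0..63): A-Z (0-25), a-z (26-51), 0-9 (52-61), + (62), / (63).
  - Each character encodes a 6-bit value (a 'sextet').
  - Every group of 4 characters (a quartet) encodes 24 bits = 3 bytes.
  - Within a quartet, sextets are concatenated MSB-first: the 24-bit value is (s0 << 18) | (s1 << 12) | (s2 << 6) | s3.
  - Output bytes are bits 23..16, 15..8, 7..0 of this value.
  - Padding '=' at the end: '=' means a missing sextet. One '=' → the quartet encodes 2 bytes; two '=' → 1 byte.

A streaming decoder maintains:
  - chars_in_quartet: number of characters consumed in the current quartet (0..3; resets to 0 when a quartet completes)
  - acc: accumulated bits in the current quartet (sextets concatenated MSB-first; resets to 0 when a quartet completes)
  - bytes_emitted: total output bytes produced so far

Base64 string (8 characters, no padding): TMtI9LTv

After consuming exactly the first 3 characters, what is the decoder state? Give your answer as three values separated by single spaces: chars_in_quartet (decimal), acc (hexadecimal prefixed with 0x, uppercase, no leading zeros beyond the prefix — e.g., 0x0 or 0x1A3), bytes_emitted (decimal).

Answer: 3 0x1332D 0

Derivation:
After char 0 ('T'=19): chars_in_quartet=1 acc=0x13 bytes_emitted=0
After char 1 ('M'=12): chars_in_quartet=2 acc=0x4CC bytes_emitted=0
After char 2 ('t'=45): chars_in_quartet=3 acc=0x1332D bytes_emitted=0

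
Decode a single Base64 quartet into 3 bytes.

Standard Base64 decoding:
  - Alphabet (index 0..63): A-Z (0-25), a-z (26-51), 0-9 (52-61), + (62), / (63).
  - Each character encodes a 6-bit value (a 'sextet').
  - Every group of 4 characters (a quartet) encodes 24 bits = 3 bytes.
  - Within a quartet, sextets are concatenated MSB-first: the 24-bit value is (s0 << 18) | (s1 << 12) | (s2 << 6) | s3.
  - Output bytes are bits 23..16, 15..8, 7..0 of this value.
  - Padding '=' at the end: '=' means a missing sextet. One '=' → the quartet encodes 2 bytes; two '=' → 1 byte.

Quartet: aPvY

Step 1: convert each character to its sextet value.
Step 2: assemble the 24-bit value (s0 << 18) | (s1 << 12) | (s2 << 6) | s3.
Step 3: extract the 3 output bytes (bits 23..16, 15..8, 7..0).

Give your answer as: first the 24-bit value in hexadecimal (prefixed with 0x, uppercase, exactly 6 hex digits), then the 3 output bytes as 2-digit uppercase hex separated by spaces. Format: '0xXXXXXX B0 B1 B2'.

Sextets: a=26, P=15, v=47, Y=24
24-bit: (26<<18) | (15<<12) | (47<<6) | 24
      = 0x680000 | 0x00F000 | 0x000BC0 | 0x000018
      = 0x68FBD8
Bytes: (v>>16)&0xFF=68, (v>>8)&0xFF=FB, v&0xFF=D8

Answer: 0x68FBD8 68 FB D8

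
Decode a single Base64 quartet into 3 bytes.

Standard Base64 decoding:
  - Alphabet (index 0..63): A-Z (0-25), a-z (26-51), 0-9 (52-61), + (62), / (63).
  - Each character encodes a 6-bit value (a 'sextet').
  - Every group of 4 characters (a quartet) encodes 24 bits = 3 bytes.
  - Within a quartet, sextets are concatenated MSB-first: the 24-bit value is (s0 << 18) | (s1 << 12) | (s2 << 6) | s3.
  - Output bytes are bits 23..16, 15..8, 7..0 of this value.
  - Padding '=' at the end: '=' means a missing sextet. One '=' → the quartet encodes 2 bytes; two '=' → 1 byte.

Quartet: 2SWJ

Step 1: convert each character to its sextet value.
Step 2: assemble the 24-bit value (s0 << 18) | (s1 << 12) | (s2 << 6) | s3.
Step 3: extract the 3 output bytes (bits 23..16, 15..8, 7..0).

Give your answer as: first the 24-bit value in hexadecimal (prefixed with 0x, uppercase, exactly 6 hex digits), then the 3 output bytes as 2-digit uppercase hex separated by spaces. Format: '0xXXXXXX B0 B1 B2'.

Sextets: 2=54, S=18, W=22, J=9
24-bit: (54<<18) | (18<<12) | (22<<6) | 9
      = 0xD80000 | 0x012000 | 0x000580 | 0x000009
      = 0xD92589
Bytes: (v>>16)&0xFF=D9, (v>>8)&0xFF=25, v&0xFF=89

Answer: 0xD92589 D9 25 89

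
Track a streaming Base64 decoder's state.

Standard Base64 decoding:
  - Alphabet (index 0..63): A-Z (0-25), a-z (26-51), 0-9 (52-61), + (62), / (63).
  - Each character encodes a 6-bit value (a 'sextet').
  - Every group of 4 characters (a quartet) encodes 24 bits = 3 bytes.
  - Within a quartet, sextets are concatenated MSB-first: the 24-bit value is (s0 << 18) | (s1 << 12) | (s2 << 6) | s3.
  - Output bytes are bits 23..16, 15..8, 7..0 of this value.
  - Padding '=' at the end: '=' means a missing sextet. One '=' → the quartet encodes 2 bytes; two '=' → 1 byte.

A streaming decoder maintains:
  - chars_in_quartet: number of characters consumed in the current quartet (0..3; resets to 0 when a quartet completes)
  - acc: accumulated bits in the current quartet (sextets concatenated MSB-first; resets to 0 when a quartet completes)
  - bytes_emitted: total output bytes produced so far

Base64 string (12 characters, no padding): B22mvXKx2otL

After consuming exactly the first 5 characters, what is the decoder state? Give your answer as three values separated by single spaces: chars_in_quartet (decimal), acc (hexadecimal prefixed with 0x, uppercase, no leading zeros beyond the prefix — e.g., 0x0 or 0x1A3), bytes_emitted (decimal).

After char 0 ('B'=1): chars_in_quartet=1 acc=0x1 bytes_emitted=0
After char 1 ('2'=54): chars_in_quartet=2 acc=0x76 bytes_emitted=0
After char 2 ('2'=54): chars_in_quartet=3 acc=0x1DB6 bytes_emitted=0
After char 3 ('m'=38): chars_in_quartet=4 acc=0x76DA6 -> emit 07 6D A6, reset; bytes_emitted=3
After char 4 ('v'=47): chars_in_quartet=1 acc=0x2F bytes_emitted=3

Answer: 1 0x2F 3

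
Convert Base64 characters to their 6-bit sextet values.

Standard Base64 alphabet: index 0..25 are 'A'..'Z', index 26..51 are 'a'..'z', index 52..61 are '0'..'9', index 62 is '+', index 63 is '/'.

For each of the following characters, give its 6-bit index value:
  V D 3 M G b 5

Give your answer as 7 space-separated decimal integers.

Answer: 21 3 55 12 6 27 57

Derivation:
'V': A..Z range, ord('V') − ord('A') = 21
'D': A..Z range, ord('D') − ord('A') = 3
'3': 0..9 range, 52 + ord('3') − ord('0') = 55
'M': A..Z range, ord('M') − ord('A') = 12
'G': A..Z range, ord('G') − ord('A') = 6
'b': a..z range, 26 + ord('b') − ord('a') = 27
'5': 0..9 range, 52 + ord('5') − ord('0') = 57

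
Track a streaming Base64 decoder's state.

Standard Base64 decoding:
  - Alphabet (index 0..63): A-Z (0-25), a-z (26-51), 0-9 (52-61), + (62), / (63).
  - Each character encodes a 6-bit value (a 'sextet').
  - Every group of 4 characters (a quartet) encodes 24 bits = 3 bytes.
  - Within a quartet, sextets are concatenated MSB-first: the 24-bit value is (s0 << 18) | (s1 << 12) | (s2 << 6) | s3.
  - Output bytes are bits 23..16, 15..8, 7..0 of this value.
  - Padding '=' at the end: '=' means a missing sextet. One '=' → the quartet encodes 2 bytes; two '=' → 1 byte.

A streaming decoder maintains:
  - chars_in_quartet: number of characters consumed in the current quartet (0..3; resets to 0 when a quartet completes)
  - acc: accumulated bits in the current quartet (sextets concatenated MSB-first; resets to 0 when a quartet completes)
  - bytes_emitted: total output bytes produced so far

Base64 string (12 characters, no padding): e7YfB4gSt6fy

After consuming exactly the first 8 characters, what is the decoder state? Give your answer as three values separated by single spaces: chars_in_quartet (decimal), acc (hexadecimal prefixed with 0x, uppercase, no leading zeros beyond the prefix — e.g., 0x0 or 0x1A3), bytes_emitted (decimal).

After char 0 ('e'=30): chars_in_quartet=1 acc=0x1E bytes_emitted=0
After char 1 ('7'=59): chars_in_quartet=2 acc=0x7BB bytes_emitted=0
After char 2 ('Y'=24): chars_in_quartet=3 acc=0x1EED8 bytes_emitted=0
After char 3 ('f'=31): chars_in_quartet=4 acc=0x7BB61F -> emit 7B B6 1F, reset; bytes_emitted=3
After char 4 ('B'=1): chars_in_quartet=1 acc=0x1 bytes_emitted=3
After char 5 ('4'=56): chars_in_quartet=2 acc=0x78 bytes_emitted=3
After char 6 ('g'=32): chars_in_quartet=3 acc=0x1E20 bytes_emitted=3
After char 7 ('S'=18): chars_in_quartet=4 acc=0x78812 -> emit 07 88 12, reset; bytes_emitted=6

Answer: 0 0x0 6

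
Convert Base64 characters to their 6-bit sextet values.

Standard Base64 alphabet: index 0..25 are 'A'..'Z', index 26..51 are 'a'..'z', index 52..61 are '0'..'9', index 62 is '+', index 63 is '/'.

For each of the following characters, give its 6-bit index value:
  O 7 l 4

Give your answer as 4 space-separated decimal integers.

Answer: 14 59 37 56

Derivation:
'O': A..Z range, ord('O') − ord('A') = 14
'7': 0..9 range, 52 + ord('7') − ord('0') = 59
'l': a..z range, 26 + ord('l') − ord('a') = 37
'4': 0..9 range, 52 + ord('4') − ord('0') = 56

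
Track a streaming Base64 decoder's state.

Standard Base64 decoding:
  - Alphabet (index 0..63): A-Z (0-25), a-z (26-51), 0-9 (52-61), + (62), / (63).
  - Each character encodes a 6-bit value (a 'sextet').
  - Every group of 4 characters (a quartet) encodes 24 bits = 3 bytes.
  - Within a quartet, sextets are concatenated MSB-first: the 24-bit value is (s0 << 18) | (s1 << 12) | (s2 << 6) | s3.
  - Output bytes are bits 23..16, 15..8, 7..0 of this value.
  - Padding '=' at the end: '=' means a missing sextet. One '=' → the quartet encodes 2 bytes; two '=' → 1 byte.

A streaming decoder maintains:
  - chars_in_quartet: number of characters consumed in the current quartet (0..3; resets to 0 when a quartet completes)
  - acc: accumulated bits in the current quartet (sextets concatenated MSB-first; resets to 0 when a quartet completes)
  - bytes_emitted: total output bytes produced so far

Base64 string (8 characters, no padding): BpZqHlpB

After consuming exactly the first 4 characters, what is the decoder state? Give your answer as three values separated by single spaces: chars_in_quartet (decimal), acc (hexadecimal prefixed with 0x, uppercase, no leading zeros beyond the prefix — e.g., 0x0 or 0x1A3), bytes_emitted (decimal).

After char 0 ('B'=1): chars_in_quartet=1 acc=0x1 bytes_emitted=0
After char 1 ('p'=41): chars_in_quartet=2 acc=0x69 bytes_emitted=0
After char 2 ('Z'=25): chars_in_quartet=3 acc=0x1A59 bytes_emitted=0
After char 3 ('q'=42): chars_in_quartet=4 acc=0x6966A -> emit 06 96 6A, reset; bytes_emitted=3

Answer: 0 0x0 3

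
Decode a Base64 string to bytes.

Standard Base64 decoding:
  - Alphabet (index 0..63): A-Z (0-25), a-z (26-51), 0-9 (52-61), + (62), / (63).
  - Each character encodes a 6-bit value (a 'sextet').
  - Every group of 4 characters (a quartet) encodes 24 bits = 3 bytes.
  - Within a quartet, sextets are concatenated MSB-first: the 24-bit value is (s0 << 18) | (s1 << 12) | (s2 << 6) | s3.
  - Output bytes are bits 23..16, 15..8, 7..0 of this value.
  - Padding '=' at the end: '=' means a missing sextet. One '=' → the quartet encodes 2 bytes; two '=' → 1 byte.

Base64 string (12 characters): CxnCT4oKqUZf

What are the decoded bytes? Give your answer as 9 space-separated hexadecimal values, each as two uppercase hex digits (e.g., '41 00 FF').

Answer: 0B 19 C2 4F 8A 0A A9 46 5F

Derivation:
After char 0 ('C'=2): chars_in_quartet=1 acc=0x2 bytes_emitted=0
After char 1 ('x'=49): chars_in_quartet=2 acc=0xB1 bytes_emitted=0
After char 2 ('n'=39): chars_in_quartet=3 acc=0x2C67 bytes_emitted=0
After char 3 ('C'=2): chars_in_quartet=4 acc=0xB19C2 -> emit 0B 19 C2, reset; bytes_emitted=3
After char 4 ('T'=19): chars_in_quartet=1 acc=0x13 bytes_emitted=3
After char 5 ('4'=56): chars_in_quartet=2 acc=0x4F8 bytes_emitted=3
After char 6 ('o'=40): chars_in_quartet=3 acc=0x13E28 bytes_emitted=3
After char 7 ('K'=10): chars_in_quartet=4 acc=0x4F8A0A -> emit 4F 8A 0A, reset; bytes_emitted=6
After char 8 ('q'=42): chars_in_quartet=1 acc=0x2A bytes_emitted=6
After char 9 ('U'=20): chars_in_quartet=2 acc=0xA94 bytes_emitted=6
After char 10 ('Z'=25): chars_in_quartet=3 acc=0x2A519 bytes_emitted=6
After char 11 ('f'=31): chars_in_quartet=4 acc=0xA9465F -> emit A9 46 5F, reset; bytes_emitted=9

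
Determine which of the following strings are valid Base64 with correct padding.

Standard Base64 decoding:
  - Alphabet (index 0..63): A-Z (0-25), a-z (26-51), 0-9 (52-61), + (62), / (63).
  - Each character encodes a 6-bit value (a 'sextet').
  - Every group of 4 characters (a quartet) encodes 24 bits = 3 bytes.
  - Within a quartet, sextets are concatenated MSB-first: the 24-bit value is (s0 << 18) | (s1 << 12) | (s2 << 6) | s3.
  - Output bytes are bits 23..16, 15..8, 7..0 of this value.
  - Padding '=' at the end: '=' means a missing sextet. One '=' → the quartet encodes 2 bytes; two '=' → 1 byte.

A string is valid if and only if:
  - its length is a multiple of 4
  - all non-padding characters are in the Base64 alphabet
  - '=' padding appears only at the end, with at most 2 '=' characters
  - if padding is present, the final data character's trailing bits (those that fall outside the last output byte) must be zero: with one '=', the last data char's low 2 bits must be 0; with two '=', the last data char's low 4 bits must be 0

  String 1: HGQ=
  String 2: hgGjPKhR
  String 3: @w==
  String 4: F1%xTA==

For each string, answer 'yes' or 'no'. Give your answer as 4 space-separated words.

String 1: 'HGQ=' → valid
String 2: 'hgGjPKhR' → valid
String 3: '@w==' → invalid (bad char(s): ['@'])
String 4: 'F1%xTA==' → invalid (bad char(s): ['%'])

Answer: yes yes no no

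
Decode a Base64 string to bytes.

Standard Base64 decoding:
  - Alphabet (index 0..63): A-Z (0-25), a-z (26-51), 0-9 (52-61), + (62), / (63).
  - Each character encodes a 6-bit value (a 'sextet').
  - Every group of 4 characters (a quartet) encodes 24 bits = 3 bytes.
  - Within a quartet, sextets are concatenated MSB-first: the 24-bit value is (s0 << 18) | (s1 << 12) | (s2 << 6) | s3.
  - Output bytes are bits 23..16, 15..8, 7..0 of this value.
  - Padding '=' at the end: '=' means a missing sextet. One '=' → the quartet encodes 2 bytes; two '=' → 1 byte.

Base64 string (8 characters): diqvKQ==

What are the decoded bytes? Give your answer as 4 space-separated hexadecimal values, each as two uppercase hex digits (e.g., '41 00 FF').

Answer: 76 2A AF 29

Derivation:
After char 0 ('d'=29): chars_in_quartet=1 acc=0x1D bytes_emitted=0
After char 1 ('i'=34): chars_in_quartet=2 acc=0x762 bytes_emitted=0
After char 2 ('q'=42): chars_in_quartet=3 acc=0x1D8AA bytes_emitted=0
After char 3 ('v'=47): chars_in_quartet=4 acc=0x762AAF -> emit 76 2A AF, reset; bytes_emitted=3
After char 4 ('K'=10): chars_in_quartet=1 acc=0xA bytes_emitted=3
After char 5 ('Q'=16): chars_in_quartet=2 acc=0x290 bytes_emitted=3
Padding '==': partial quartet acc=0x290 -> emit 29; bytes_emitted=4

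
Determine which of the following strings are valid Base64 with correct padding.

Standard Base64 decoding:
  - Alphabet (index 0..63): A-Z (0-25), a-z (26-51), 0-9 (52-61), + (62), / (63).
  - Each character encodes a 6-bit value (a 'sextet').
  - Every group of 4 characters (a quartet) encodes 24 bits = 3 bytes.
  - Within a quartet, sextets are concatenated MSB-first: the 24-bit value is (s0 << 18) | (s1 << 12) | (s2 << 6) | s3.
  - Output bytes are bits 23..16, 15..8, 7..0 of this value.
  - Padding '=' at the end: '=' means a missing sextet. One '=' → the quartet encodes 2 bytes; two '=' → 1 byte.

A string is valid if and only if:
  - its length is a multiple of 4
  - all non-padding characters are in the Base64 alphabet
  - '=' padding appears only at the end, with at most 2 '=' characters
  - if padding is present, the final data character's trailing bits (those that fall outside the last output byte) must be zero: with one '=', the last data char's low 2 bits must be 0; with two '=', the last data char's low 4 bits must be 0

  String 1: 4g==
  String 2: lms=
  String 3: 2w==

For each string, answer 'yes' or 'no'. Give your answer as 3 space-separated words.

String 1: '4g==' → valid
String 2: 'lms=' → valid
String 3: '2w==' → valid

Answer: yes yes yes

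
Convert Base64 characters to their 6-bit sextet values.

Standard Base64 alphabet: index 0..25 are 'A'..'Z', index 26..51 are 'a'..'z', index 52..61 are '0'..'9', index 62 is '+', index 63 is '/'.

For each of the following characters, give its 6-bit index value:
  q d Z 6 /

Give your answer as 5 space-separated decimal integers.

Answer: 42 29 25 58 63

Derivation:
'q': a..z range, 26 + ord('q') − ord('a') = 42
'd': a..z range, 26 + ord('d') − ord('a') = 29
'Z': A..Z range, ord('Z') − ord('A') = 25
'6': 0..9 range, 52 + ord('6') − ord('0') = 58
'/': index 63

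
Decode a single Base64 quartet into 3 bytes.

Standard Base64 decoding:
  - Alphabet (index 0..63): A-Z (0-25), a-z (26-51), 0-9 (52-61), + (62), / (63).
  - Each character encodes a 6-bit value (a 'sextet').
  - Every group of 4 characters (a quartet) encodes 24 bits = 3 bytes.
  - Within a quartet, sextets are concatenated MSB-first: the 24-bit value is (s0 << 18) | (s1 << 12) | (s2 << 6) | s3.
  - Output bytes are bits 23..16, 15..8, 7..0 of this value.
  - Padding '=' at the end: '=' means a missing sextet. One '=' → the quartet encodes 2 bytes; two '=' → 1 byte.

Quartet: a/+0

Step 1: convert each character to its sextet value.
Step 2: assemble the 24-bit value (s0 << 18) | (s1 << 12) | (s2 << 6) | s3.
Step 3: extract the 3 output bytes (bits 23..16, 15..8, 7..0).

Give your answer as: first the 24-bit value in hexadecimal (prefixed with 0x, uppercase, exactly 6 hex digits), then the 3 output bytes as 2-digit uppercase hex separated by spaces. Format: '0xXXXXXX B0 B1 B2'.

Answer: 0x6BFFB4 6B FF B4

Derivation:
Sextets: a=26, /=63, +=62, 0=52
24-bit: (26<<18) | (63<<12) | (62<<6) | 52
      = 0x680000 | 0x03F000 | 0x000F80 | 0x000034
      = 0x6BFFB4
Bytes: (v>>16)&0xFF=6B, (v>>8)&0xFF=FF, v&0xFF=B4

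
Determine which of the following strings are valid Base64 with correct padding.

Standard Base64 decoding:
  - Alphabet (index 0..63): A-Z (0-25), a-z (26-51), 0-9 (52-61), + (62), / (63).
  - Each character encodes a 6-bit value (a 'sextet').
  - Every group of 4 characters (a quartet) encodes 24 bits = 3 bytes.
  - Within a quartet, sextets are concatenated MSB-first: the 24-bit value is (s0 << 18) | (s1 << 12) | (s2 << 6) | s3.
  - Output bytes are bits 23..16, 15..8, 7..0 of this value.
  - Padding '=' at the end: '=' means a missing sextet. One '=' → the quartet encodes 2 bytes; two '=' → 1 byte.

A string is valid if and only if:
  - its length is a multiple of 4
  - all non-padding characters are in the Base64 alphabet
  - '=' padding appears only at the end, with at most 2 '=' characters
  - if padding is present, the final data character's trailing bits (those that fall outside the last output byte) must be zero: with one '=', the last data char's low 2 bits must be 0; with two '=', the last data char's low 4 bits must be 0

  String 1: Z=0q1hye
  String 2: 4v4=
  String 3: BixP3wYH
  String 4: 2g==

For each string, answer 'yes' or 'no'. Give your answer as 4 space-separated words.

String 1: 'Z=0q1hye' → invalid (bad char(s): ['=']; '=' in middle)
String 2: '4v4=' → valid
String 3: 'BixP3wYH' → valid
String 4: '2g==' → valid

Answer: no yes yes yes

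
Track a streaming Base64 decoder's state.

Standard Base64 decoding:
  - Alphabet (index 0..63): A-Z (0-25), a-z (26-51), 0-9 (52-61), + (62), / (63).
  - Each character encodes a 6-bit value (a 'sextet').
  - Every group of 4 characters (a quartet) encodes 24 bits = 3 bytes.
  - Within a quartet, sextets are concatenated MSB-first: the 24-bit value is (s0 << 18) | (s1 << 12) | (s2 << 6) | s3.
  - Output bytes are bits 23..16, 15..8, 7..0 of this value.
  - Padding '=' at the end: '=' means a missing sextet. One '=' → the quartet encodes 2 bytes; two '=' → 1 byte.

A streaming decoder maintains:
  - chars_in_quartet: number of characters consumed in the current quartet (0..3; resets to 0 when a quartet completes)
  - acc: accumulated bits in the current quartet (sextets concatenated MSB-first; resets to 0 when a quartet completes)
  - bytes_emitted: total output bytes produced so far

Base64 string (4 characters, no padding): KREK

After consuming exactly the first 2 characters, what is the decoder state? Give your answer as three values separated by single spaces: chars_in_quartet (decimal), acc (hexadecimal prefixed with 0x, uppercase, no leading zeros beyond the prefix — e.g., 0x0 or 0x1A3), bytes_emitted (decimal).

After char 0 ('K'=10): chars_in_quartet=1 acc=0xA bytes_emitted=0
After char 1 ('R'=17): chars_in_quartet=2 acc=0x291 bytes_emitted=0

Answer: 2 0x291 0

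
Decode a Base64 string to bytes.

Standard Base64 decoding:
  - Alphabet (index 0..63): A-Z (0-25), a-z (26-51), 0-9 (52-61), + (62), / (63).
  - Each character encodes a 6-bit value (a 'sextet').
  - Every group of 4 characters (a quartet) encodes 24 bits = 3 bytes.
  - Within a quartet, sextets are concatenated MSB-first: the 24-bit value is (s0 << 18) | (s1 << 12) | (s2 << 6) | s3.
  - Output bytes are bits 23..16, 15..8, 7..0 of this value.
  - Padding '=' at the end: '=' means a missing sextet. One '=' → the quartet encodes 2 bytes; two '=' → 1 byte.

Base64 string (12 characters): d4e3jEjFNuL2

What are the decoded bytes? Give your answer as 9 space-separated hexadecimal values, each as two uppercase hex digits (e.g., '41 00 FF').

After char 0 ('d'=29): chars_in_quartet=1 acc=0x1D bytes_emitted=0
After char 1 ('4'=56): chars_in_quartet=2 acc=0x778 bytes_emitted=0
After char 2 ('e'=30): chars_in_quartet=3 acc=0x1DE1E bytes_emitted=0
After char 3 ('3'=55): chars_in_quartet=4 acc=0x7787B7 -> emit 77 87 B7, reset; bytes_emitted=3
After char 4 ('j'=35): chars_in_quartet=1 acc=0x23 bytes_emitted=3
After char 5 ('E'=4): chars_in_quartet=2 acc=0x8C4 bytes_emitted=3
After char 6 ('j'=35): chars_in_quartet=3 acc=0x23123 bytes_emitted=3
After char 7 ('F'=5): chars_in_quartet=4 acc=0x8C48C5 -> emit 8C 48 C5, reset; bytes_emitted=6
After char 8 ('N'=13): chars_in_quartet=1 acc=0xD bytes_emitted=6
After char 9 ('u'=46): chars_in_quartet=2 acc=0x36E bytes_emitted=6
After char 10 ('L'=11): chars_in_quartet=3 acc=0xDB8B bytes_emitted=6
After char 11 ('2'=54): chars_in_quartet=4 acc=0x36E2F6 -> emit 36 E2 F6, reset; bytes_emitted=9

Answer: 77 87 B7 8C 48 C5 36 E2 F6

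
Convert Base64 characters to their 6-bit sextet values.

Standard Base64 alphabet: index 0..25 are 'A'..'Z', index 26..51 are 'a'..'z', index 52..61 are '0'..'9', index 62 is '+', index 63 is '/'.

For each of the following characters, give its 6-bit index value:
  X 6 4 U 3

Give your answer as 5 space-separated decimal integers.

'X': A..Z range, ord('X') − ord('A') = 23
'6': 0..9 range, 52 + ord('6') − ord('0') = 58
'4': 0..9 range, 52 + ord('4') − ord('0') = 56
'U': A..Z range, ord('U') − ord('A') = 20
'3': 0..9 range, 52 + ord('3') − ord('0') = 55

Answer: 23 58 56 20 55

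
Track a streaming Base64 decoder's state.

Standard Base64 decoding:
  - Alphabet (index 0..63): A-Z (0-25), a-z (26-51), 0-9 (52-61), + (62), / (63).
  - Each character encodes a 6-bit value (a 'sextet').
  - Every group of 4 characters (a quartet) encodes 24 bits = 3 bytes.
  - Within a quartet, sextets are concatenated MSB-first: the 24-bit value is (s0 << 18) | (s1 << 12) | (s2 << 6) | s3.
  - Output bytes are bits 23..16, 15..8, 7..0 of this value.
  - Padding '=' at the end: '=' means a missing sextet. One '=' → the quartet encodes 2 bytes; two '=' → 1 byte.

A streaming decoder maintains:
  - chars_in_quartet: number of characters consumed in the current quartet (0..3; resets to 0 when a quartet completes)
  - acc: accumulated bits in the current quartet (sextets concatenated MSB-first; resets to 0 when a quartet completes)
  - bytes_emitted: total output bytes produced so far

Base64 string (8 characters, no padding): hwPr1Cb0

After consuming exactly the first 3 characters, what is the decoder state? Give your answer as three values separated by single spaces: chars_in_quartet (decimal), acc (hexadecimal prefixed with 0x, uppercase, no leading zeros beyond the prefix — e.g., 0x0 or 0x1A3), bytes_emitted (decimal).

Answer: 3 0x21C0F 0

Derivation:
After char 0 ('h'=33): chars_in_quartet=1 acc=0x21 bytes_emitted=0
After char 1 ('w'=48): chars_in_quartet=2 acc=0x870 bytes_emitted=0
After char 2 ('P'=15): chars_in_quartet=3 acc=0x21C0F bytes_emitted=0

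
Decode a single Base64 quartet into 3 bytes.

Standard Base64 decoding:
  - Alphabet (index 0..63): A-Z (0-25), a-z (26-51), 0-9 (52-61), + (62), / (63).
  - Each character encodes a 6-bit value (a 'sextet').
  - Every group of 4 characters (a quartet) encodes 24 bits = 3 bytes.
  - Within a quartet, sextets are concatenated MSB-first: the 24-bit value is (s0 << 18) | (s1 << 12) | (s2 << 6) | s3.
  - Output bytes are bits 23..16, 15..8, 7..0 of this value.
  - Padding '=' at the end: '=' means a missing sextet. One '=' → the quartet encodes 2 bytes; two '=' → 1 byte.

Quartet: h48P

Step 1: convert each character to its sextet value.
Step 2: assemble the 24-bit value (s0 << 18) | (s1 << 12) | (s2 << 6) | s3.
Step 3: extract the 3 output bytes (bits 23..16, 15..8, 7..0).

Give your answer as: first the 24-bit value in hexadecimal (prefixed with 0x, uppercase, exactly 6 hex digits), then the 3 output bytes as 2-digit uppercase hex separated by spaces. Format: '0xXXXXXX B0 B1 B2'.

Answer: 0x878F0F 87 8F 0F

Derivation:
Sextets: h=33, 4=56, 8=60, P=15
24-bit: (33<<18) | (56<<12) | (60<<6) | 15
      = 0x840000 | 0x038000 | 0x000F00 | 0x00000F
      = 0x878F0F
Bytes: (v>>16)&0xFF=87, (v>>8)&0xFF=8F, v&0xFF=0F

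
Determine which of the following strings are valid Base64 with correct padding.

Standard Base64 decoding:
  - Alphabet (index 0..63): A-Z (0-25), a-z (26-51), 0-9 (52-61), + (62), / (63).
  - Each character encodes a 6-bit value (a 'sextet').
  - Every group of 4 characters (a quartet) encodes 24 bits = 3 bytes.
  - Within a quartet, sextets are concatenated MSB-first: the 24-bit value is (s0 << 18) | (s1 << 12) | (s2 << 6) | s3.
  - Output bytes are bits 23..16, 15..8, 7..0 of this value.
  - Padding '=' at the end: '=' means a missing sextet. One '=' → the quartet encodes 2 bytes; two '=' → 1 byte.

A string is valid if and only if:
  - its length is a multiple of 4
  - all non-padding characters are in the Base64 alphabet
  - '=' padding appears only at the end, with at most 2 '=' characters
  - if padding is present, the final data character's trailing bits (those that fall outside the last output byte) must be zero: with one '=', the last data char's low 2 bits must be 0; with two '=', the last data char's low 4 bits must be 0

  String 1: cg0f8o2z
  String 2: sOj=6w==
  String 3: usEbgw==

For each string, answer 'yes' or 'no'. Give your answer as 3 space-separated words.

Answer: yes no yes

Derivation:
String 1: 'cg0f8o2z' → valid
String 2: 'sOj=6w==' → invalid (bad char(s): ['=']; '=' in middle)
String 3: 'usEbgw==' → valid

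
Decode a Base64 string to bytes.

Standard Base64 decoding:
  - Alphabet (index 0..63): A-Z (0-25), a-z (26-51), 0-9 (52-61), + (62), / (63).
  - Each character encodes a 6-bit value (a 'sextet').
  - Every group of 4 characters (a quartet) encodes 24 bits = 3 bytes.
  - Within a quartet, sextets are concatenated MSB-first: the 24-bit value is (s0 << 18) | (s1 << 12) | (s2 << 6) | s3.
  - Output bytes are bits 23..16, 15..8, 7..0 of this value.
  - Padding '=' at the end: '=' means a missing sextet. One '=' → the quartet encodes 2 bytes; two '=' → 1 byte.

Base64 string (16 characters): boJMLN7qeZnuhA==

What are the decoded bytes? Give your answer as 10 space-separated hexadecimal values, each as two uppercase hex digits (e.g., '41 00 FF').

Answer: 6E 82 4C 2C DE EA 79 99 EE 84

Derivation:
After char 0 ('b'=27): chars_in_quartet=1 acc=0x1B bytes_emitted=0
After char 1 ('o'=40): chars_in_quartet=2 acc=0x6E8 bytes_emitted=0
After char 2 ('J'=9): chars_in_quartet=3 acc=0x1BA09 bytes_emitted=0
After char 3 ('M'=12): chars_in_quartet=4 acc=0x6E824C -> emit 6E 82 4C, reset; bytes_emitted=3
After char 4 ('L'=11): chars_in_quartet=1 acc=0xB bytes_emitted=3
After char 5 ('N'=13): chars_in_quartet=2 acc=0x2CD bytes_emitted=3
After char 6 ('7'=59): chars_in_quartet=3 acc=0xB37B bytes_emitted=3
After char 7 ('q'=42): chars_in_quartet=4 acc=0x2CDEEA -> emit 2C DE EA, reset; bytes_emitted=6
After char 8 ('e'=30): chars_in_quartet=1 acc=0x1E bytes_emitted=6
After char 9 ('Z'=25): chars_in_quartet=2 acc=0x799 bytes_emitted=6
After char 10 ('n'=39): chars_in_quartet=3 acc=0x1E667 bytes_emitted=6
After char 11 ('u'=46): chars_in_quartet=4 acc=0x7999EE -> emit 79 99 EE, reset; bytes_emitted=9
After char 12 ('h'=33): chars_in_quartet=1 acc=0x21 bytes_emitted=9
After char 13 ('A'=0): chars_in_quartet=2 acc=0x840 bytes_emitted=9
Padding '==': partial quartet acc=0x840 -> emit 84; bytes_emitted=10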